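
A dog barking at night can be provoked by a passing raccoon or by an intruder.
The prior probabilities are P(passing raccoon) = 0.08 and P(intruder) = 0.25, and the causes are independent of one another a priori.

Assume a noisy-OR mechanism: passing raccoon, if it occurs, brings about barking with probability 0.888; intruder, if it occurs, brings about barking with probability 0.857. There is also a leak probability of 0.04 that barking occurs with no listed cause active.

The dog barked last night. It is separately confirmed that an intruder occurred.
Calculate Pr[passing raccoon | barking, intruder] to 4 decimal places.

Under noisy-OR, P(barking | causes) = 1 − (1−0.04)·∏(1−qᵢ) over the active causes.
Numerator (weight on configurations with passing raccoon): 0.984625*0.08 = 0.078770
Normalizer over all consistent configurations: 0.86272*0.92 + 0.984625*0.08 = 0.872472
Posterior = 0.078770 / 0.872472 ≈ 0.0903

Pr[passing raccoon | barking, intruder] ≈ 0.0903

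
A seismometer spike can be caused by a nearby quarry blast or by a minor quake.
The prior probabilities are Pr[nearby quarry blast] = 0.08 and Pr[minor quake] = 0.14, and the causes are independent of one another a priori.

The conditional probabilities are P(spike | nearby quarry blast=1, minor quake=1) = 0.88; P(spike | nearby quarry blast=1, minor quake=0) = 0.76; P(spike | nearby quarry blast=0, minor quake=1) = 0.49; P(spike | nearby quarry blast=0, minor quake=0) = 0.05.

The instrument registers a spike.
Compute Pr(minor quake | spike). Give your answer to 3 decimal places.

P(spike) = 0.05×0.92×0.86 + 0.49×0.92×0.14 + 0.76×0.08×0.86 + 0.88×0.08×0.14 = 0.039560 + 0.063112 + 0.052288 + 0.009856 = 0.164816
Of this, 0.072968 comes from 0.063112 + 0.009856 (the minor quake=true cases).
Hence the posterior is 0.072968/0.164816 ≈ 0.443.

Pr(minor quake | spike) ≈ 0.443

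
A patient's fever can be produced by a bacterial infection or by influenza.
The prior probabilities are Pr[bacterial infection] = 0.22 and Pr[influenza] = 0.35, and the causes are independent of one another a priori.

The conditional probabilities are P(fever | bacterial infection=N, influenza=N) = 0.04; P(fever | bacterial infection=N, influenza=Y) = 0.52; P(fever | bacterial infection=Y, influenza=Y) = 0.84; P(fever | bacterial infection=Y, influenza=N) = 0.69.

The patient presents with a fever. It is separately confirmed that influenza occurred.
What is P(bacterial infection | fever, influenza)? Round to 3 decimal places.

P(bacterial infection | fever, influenza) ≈ 0.313

Enumerate both values of bacterial infection and weight by the priors:
  P(fever | influenza) = 0.52*0.78 + 0.84*0.22
        = 0.405600 + 0.184800 = 0.590400
The terms with bacterial infection present sum to 0.184800, so
  P(bacterial infection | fever, influenza) = 0.184800 / 0.590400 ≈ 0.313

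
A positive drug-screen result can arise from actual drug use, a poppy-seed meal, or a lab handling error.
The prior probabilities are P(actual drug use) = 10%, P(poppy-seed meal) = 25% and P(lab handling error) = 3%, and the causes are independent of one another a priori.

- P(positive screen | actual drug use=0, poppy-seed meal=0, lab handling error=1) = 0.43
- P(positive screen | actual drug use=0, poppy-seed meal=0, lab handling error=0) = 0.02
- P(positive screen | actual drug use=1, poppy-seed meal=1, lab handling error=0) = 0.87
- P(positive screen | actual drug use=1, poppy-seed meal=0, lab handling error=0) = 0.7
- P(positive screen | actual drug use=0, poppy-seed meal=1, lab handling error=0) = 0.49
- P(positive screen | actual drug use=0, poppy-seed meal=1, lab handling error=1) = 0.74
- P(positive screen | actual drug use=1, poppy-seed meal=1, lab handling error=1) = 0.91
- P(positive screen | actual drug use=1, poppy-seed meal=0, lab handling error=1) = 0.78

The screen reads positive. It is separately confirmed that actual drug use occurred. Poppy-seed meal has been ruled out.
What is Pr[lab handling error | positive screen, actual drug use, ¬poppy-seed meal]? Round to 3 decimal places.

Enumerate both values of lab handling error and weight by the priors:
  P(positive screen | actual drug use, ¬poppy-seed meal) = 0.7*0.97 + 0.78*0.03
        = 0.679000 + 0.023400 = 0.702400
The terms with lab handling error present sum to 0.023400, so
  P(lab handling error | positive screen, actual drug use, ¬poppy-seed meal) = 0.023400 / 0.702400 ≈ 0.033

Pr[lab handling error | positive screen, actual drug use, ¬poppy-seed meal] ≈ 0.033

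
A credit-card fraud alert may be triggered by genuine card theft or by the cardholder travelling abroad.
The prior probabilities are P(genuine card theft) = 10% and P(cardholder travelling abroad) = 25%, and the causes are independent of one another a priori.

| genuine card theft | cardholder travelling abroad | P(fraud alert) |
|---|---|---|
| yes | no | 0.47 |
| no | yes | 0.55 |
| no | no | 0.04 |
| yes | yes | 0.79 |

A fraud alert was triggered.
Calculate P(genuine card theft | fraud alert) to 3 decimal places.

By total probability over the 4 (genuine card theft, cardholder travelling abroad) configurations:
  P(fraud alert) = 0.04·0.9·0.75 + 0.55·0.9·0.25 + 0.47·0.1·0.75 + 0.79·0.1·0.25
        = 0.027000 + 0.123750 + 0.035250 + 0.019750 = 0.205750
The terms with genuine card theft present sum to 0.055000, so
  P(genuine card theft | fraud alert) = 0.055000 / 0.205750 ≈ 0.267

P(genuine card theft | fraud alert) ≈ 0.267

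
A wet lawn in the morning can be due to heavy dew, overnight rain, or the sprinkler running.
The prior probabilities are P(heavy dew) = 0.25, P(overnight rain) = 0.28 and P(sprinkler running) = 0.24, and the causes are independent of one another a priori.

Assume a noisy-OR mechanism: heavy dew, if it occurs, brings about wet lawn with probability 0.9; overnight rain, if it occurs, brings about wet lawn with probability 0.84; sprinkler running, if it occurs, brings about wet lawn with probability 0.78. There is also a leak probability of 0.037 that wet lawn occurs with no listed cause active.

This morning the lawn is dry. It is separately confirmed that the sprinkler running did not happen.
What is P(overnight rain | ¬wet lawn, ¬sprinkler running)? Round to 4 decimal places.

P(overnight rain | ¬wet lawn, ¬sprinkler running) ≈ 0.0586

Under noisy-OR, P(wet lawn | causes) = 1 − (1−0.037)·∏(1−qᵢ) over the active causes.
Enumerate the 4 (heavy dew, overnight rain) configurations and weight by the priors:
  P(¬wet lawn | ¬sprinkler running) = 0.963*0.75*0.72 + 0.15408*0.75*0.28 + 0.0963*0.25*0.72 + 0.015408*0.25*0.28
        = 0.520020 + 0.032357 + 0.017334 + 0.001079 = 0.570790
The terms with overnight rain present sum to 0.033436, so
  P(overnight rain | ¬wet lawn, ¬sprinkler running) = 0.033436 / 0.570790 ≈ 0.0586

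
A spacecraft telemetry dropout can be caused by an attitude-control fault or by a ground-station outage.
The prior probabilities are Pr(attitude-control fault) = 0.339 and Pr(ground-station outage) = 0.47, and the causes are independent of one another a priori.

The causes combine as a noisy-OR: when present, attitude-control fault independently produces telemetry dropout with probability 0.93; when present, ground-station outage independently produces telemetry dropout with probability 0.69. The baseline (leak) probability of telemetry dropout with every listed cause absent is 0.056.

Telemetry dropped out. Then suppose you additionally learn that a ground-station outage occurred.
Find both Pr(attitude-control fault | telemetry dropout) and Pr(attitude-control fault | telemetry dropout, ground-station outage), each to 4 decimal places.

Under noisy-OR, P(telemetry dropout | causes) = 1 − (1−0.056)·∏(1−qᵢ) over the active causes.
Sum P(telemetry dropout|·) weighted by the priors over the 4 (attitude-control fault, ground-station outage) configurations:
  P(telemetry dropout) = 0.056·0.661·0.53 + 0.70736·0.661·0.47 + 0.93392·0.339·0.53 + 0.979515·0.339·0.47
        = 0.019618 + 0.219756 + 0.167797 + 0.156066 = 0.563237
Keeping only the attitude-control fault-present terms gives 0.323863, so
  P(attitude-control fault | telemetry dropout) = 0.323863 / 0.563237 ≈ 0.5750

Now condition on the additional information:
P(telemetry dropout | ground-station outage) = 0.70736·0.661 + 0.979515·0.339 = 0.467565 + 0.332056 = 0.799621
The attitude-control fault-present share is 0.979515·0.339 = 0.332056.
Hence the posterior is 0.332056/0.799621 ≈ 0.4153.

Pr(attitude-control fault | telemetry dropout) ≈ 0.5750; Pr(attitude-control fault | telemetry dropout, ground-station outage) ≈ 0.4153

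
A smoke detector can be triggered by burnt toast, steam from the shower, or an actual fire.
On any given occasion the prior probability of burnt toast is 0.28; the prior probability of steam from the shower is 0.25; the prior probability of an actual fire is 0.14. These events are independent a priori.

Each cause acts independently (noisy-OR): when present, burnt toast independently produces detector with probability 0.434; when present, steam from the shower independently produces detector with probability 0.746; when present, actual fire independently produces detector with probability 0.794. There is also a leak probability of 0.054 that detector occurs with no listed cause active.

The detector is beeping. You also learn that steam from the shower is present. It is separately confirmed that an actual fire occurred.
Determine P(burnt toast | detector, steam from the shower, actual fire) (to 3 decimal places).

Under noisy-OR, P(detector | causes) = 1 − (1−0.054)·∏(1−qᵢ) over the active causes.
By total probability over both values of burnt toast:
  P(detector | steam from the shower, actual fire) = 0.950501*0.72 + 0.971984*0.28
        = 0.684361 + 0.272156 = 0.956517
Keeping only the burnt toast-present terms gives 0.272156, so
  P(burnt toast | detector, steam from the shower, actual fire) = 0.272156 / 0.956517 ≈ 0.285

P(burnt toast | detector, steam from the shower, actual fire) ≈ 0.285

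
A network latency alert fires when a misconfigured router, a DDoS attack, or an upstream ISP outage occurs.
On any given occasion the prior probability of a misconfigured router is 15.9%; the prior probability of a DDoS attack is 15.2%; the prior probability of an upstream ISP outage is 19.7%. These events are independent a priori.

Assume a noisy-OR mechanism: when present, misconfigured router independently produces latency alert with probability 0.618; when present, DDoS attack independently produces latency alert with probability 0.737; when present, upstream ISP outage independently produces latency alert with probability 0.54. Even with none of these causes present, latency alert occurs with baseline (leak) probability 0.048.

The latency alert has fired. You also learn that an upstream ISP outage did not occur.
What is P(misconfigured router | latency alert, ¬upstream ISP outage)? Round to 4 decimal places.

Under noisy-OR, P(latency alert | causes) = 1 − (1−0.048)·∏(1−qᵢ) over the active causes.
P(latency alert | ¬upstream ISP outage) = 0.048*0.841*0.848 + 0.749624*0.841*0.152 + 0.636336*0.159*0.848 + 0.904356*0.159*0.152 = 0.034232 + 0.095826 + 0.085798 + 0.021856 = 0.237712
The misconfigured router-present share is 0.085798 + 0.021856 = 0.107654.
Hence the posterior is 0.107654/0.237712 ≈ 0.4529.

P(misconfigured router | latency alert, ¬upstream ISP outage) ≈ 0.4529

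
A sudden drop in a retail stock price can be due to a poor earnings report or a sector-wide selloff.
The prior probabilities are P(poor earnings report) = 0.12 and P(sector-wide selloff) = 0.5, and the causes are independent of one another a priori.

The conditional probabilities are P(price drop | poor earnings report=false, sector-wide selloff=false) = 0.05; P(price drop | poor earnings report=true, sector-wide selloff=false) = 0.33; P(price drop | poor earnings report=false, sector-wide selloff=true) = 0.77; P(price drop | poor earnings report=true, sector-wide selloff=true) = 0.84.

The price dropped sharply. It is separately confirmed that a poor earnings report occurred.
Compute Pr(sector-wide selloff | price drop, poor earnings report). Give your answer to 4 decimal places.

Pr(sector-wide selloff | price drop, poor earnings report) ≈ 0.7179

For the numerator, keep only sector-wide selloff=true terms: 0.84·0.5 = 0.420000
The normalizing constant is 0.33·0.5 + 0.84·0.5 = 0.585000
Posterior = 0.420000 / 0.585000 ≈ 0.7179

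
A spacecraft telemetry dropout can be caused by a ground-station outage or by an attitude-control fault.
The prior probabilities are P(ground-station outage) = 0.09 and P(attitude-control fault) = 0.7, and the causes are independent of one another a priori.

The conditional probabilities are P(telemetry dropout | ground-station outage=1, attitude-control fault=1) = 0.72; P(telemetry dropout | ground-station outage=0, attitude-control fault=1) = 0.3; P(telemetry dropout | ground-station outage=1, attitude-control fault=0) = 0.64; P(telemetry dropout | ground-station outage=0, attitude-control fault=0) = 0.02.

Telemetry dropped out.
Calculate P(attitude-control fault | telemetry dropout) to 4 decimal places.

Sum P(telemetry dropout|·) weighted by the priors over the 4 (ground-station outage, attitude-control fault) configurations:
  P(telemetry dropout) = 0.02×0.91×0.3 + 0.3×0.91×0.7 + 0.64×0.09×0.3 + 0.72×0.09×0.7
        = 0.005460 + 0.191100 + 0.017280 + 0.045360 = 0.259200
Configurations with attitude-control fault contribute 0.236460, so
  P(attitude-control fault | telemetry dropout) = 0.236460 / 0.259200 ≈ 0.9123

P(attitude-control fault | telemetry dropout) ≈ 0.9123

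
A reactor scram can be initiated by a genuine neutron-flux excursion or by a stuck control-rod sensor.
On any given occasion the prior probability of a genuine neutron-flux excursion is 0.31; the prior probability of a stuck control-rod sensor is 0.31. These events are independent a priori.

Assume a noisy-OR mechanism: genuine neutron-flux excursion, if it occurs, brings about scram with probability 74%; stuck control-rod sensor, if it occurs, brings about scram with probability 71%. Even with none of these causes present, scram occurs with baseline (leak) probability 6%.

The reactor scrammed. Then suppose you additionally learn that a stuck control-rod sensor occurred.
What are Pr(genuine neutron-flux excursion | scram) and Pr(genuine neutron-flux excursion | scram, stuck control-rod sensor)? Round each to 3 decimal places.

Pr(genuine neutron-flux excursion | scram) ≈ 0.577; Pr(genuine neutron-flux excursion | scram, stuck control-rod sensor) ≈ 0.365

Under noisy-OR, P(scram | causes) = 1 − (1−0.06)·∏(1−qᵢ) over the active causes.
Enumerate the 4 (genuine neutron-flux excursion, stuck control-rod sensor) configurations and weight by the priors:
  P(scram) = 0.06·0.69·0.69 + 0.7274·0.69·0.31 + 0.7556·0.31·0.69 + 0.929124·0.31·0.31
        = 0.028566 + 0.155591 + 0.161623 + 0.089289 = 0.435069
Keeping only the genuine neutron-flux excursion-present terms gives 0.250912, so
  P(genuine neutron-flux excursion | scram) = 0.250912 / 0.435069 ≈ 0.577

Now condition on the additional information:
Sum P(scram|·) weighted by the priors over both values of genuine neutron-flux excursion:
  P(scram | stuck control-rod sensor) = 0.7274×0.69 + 0.929124×0.31
        = 0.501906 + 0.288028 = 0.789934
Configurations with genuine neutron-flux excursion contribute 0.288028, so
  P(genuine neutron-flux excursion | scram, stuck control-rod sensor) = 0.288028 / 0.789934 ≈ 0.365
The drop from 0.577 to 0.365 is the explaining-away (discounting) effect.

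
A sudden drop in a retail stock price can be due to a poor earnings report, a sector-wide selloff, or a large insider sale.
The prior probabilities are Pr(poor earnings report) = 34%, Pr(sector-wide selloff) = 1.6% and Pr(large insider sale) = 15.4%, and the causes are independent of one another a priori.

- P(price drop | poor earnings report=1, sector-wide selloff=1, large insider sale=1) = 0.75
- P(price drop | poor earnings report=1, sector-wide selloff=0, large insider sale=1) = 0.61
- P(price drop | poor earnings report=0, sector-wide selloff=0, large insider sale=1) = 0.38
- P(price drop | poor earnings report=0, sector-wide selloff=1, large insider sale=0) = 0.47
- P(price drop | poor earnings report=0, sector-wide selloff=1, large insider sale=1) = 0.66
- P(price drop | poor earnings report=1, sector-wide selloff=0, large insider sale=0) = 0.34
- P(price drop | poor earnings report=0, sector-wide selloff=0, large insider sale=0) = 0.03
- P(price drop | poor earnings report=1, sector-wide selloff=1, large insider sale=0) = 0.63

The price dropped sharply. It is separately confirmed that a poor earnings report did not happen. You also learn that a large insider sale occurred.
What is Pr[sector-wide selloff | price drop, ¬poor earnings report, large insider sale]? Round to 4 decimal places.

Pr[sector-wide selloff | price drop, ¬poor earnings report, large insider sale] ≈ 0.0275

By total probability over both values of sector-wide selloff:
  P(price drop | ¬poor earnings report, large insider sale) = 0.38·0.984 + 0.66·0.016
        = 0.373920 + 0.010560 = 0.384480
The terms with sector-wide selloff present sum to 0.010560, so
  P(sector-wide selloff | price drop, ¬poor earnings report, large insider sale) = 0.010560 / 0.384480 ≈ 0.0275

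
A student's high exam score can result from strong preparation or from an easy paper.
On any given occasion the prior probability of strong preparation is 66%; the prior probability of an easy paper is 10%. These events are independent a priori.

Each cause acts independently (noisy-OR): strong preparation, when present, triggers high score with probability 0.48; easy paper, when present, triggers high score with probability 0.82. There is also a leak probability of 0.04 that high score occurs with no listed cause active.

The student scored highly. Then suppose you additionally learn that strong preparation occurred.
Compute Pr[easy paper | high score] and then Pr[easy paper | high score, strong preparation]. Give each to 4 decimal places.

Pr[easy paper | high score] ≈ 0.2216; Pr[easy paper | high score, strong preparation] ≈ 0.1680

Under noisy-OR, P(high score | causes) = 1 − (1−0.04)·∏(1−qᵢ) over the active causes.
P(high score) = 0.04×0.34×0.9 + 0.8272×0.34×0.1 + 0.5008×0.66×0.9 + 0.910144×0.66×0.1 = 0.012240 + 0.028125 + 0.297475 + 0.060070 = 0.397910
The easy paper-present share is 0.028125 + 0.060070 = 0.088195.
P(easy paper | high score) = 0.088195 / 0.397910 ≈ 0.2216

With the extra evidence:
P(high score | strong preparation) = 0.5008·0.9 + 0.910144·0.1 = 0.450720 + 0.091014 = 0.541734
Restricting to configurations with easy paper present: 0.910144·0.1 = 0.091014.
Hence the posterior is 0.091014/0.541734 ≈ 0.1680.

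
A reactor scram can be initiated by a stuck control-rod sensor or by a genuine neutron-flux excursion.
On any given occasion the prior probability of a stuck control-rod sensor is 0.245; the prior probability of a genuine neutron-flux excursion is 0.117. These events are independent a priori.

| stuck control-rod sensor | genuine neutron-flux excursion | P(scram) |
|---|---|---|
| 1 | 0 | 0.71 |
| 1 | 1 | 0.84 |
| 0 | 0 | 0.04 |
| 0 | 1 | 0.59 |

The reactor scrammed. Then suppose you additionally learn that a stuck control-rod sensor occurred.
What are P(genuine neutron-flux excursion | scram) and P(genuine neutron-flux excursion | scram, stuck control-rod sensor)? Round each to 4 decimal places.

By total probability over the 4 (stuck control-rod sensor, genuine neutron-flux excursion) configurations:
  P(scram) = 0.04*0.755*0.883 + 0.59*0.755*0.117 + 0.71*0.245*0.883 + 0.84*0.245*0.117
        = 0.026667 + 0.052118 + 0.153598 + 0.024079 = 0.256462
Keeping only the genuine neutron-flux excursion-present terms gives 0.076197, so
  P(genuine neutron-flux excursion | scram) = 0.076197 / 0.256462 ≈ 0.2971

With the extra evidence:
Sum P(scram|·) weighted by the priors over both values of genuine neutron-flux excursion:
  P(scram | stuck control-rod sensor) = 0.71*0.883 + 0.84*0.117
        = 0.626930 + 0.098280 = 0.725210
Keeping only the genuine neutron-flux excursion-present terms gives 0.098280, so
  P(genuine neutron-flux excursion | scram, stuck control-rod sensor) = 0.098280 / 0.725210 ≈ 0.1355

P(genuine neutron-flux excursion | scram) ≈ 0.2971; P(genuine neutron-flux excursion | scram, stuck control-rod sensor) ≈ 0.1355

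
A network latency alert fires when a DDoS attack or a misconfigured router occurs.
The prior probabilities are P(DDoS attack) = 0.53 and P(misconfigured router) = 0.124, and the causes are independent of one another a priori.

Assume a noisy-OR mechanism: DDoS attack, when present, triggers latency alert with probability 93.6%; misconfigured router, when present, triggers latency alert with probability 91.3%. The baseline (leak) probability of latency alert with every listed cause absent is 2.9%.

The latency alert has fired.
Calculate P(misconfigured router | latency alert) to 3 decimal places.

Under noisy-OR, P(latency alert | causes) = 1 − (1−0.029)·∏(1−qᵢ) over the active causes.
By total probability over the 4 (DDoS attack, misconfigured router) configurations:
  P(latency alert) = 0.029*0.47*0.876 + 0.915523*0.47*0.124 + 0.937856*0.53*0.876 + 0.994593*0.53*0.124
        = 0.011940 + 0.053357 + 0.435428 + 0.065365 = 0.566090
The terms with misconfigured router present sum to 0.118722, so
  P(misconfigured router | latency alert) = 0.118722 / 0.566090 ≈ 0.210

P(misconfigured router | latency alert) ≈ 0.210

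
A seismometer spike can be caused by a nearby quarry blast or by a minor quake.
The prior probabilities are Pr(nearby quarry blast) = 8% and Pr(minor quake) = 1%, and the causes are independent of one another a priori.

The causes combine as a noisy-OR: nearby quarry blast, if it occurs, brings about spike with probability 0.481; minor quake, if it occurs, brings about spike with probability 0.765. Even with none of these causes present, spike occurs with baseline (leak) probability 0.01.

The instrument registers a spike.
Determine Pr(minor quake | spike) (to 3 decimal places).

Pr(minor quake | spike) ≈ 0.140

Under noisy-OR, P(spike | causes) = 1 − (1−0.01)·∏(1−qᵢ) over the active causes.
Enumerate the 4 (nearby quarry blast, minor quake) configurations and weight by the priors:
  P(spike) = 0.01*0.92*0.99 + 0.76735*0.92*0.01 + 0.48619*0.08*0.99 + 0.879255*0.08*0.01
        = 0.009108 + 0.007060 + 0.038506 + 0.000703 = 0.055377
Keeping only the minor quake-present terms gives 0.007763, so
  P(minor quake | spike) = 0.007763 / 0.055377 ≈ 0.140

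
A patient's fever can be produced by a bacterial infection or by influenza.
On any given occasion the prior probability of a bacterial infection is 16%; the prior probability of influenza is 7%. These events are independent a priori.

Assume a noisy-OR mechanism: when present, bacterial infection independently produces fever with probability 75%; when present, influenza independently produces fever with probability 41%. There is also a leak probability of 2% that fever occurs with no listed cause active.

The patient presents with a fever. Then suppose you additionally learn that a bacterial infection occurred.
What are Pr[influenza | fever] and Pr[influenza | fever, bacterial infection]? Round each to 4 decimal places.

Pr[influenza | fever] ≈ 0.2118; Pr[influenza | fever, bacterial infection] ≈ 0.0786

Under noisy-OR, P(fever | causes) = 1 − (1−0.02)·∏(1−qᵢ) over the active causes.
Weight on influenza=true, given the evidence: 0.024802 + 0.009581 = 0.034383
The normalizing constant is 0.02×0.84×0.93 + 0.4218×0.84×0.07 + 0.755×0.16×0.93 + 0.85545×0.16×0.07 = 0.162351
Posterior = 0.034383 / 0.162351 ≈ 0.2118

Now also conditioning on bacterial infection=true:
P(fever | bacterial infection) = 0.755×0.93 + 0.85545×0.07 = 0.702150 + 0.059882 = 0.762032
Restricting to configurations with influenza present: 0.85545×0.07 = 0.059882.
So P(influenza | fever, bacterial infection) = 0.059882/0.762032 ≈ 0.0786.
— bacterial infection explains away the evidence for influenza.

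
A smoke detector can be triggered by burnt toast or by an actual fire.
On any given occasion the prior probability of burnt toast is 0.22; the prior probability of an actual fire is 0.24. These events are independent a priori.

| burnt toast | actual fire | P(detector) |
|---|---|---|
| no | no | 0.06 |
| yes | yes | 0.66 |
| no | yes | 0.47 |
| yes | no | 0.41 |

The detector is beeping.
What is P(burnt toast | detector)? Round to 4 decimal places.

P(detector) = 0.06·0.78·0.76 + 0.47·0.78·0.24 + 0.41·0.22·0.76 + 0.66·0.22·0.24 = 0.035568 + 0.087984 + 0.068552 + 0.034848 = 0.226952
Of this, 0.103400 comes from 0.068552 + 0.034848 (the burnt toast=true cases).
Hence the posterior is 0.103400/0.226952 ≈ 0.4556.

P(burnt toast | detector) ≈ 0.4556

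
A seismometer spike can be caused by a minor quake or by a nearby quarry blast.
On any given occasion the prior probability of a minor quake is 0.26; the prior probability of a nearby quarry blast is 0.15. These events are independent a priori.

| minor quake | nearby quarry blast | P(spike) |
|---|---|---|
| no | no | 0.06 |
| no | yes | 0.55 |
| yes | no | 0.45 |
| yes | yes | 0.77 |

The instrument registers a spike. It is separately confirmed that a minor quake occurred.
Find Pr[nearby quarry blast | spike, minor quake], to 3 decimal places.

Numerator (weight on configurations with nearby quarry blast): 0.77×0.15 = 0.115500
The normalizing constant is 0.45×0.85 + 0.77×0.15 = 0.498000
P(nearby quarry blast | spike, minor quake) = 0.115500/0.498000 ≈ 0.232

Pr[nearby quarry blast | spike, minor quake] ≈ 0.232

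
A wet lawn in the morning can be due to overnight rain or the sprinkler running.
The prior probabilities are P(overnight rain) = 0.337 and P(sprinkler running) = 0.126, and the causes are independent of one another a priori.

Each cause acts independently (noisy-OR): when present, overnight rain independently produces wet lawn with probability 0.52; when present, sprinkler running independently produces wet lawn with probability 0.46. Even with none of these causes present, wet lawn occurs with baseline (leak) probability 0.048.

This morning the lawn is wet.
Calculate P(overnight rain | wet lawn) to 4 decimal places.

Under noisy-OR, P(wet lawn | causes) = 1 − (1−0.048)·∏(1−qᵢ) over the active causes.
P(wet lawn) = 0.048·0.663·0.874 + 0.48592·0.663·0.126 + 0.54304·0.337·0.874 + 0.753242·0.337·0.126 = 0.027814 + 0.040593 + 0.159946 + 0.031984 = 0.260337
Restricting to configurations with overnight rain present: 0.159946 + 0.031984 = 0.191930.
So P(overnight rain | wet lawn) = 0.191930/0.260337 ≈ 0.7372.

P(overnight rain | wet lawn) ≈ 0.7372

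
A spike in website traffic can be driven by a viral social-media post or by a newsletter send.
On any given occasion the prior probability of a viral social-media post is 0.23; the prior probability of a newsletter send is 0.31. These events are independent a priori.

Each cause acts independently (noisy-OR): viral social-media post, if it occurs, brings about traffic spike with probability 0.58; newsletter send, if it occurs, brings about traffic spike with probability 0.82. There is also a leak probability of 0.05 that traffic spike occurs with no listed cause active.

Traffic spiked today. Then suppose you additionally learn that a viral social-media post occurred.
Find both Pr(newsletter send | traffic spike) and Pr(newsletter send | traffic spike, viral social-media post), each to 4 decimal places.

Under noisy-OR, P(traffic spike | causes) = 1 − (1−0.05)·∏(1−qᵢ) over the active causes.
P(traffic spike) = 0.05·0.77·0.69 + 0.829·0.77·0.31 + 0.601·0.23·0.69 + 0.92818·0.23·0.31 = 0.026565 + 0.197882 + 0.095379 + 0.066179 = 0.386005
Restricting to configurations with newsletter send present: 0.197882 + 0.066179 = 0.264061.
Hence the posterior is 0.264061/0.386005 ≈ 0.6841.

With the extra evidence:
P(traffic spike | viral social-media post) = 0.601·0.69 + 0.92818·0.31 = 0.414690 + 0.287736 = 0.702426
The newsletter send-present share is 0.92818·0.31 = 0.287736.
So P(newsletter send | traffic spike, viral social-media post) = 0.287736/0.702426 ≈ 0.4096.

Pr(newsletter send | traffic spike) ≈ 0.6841; Pr(newsletter send | traffic spike, viral social-media post) ≈ 0.4096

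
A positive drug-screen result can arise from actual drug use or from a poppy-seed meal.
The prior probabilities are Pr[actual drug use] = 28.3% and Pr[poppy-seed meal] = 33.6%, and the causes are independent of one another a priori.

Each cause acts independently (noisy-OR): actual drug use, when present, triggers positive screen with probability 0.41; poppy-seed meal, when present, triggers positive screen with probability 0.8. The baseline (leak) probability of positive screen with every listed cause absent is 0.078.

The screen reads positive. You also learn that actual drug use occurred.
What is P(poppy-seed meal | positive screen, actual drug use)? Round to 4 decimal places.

Under noisy-OR, P(positive screen | causes) = 1 − (1−0.078)·∏(1−qᵢ) over the active causes.
P(positive screen | actual drug use) = 0.45602*0.664 + 0.891204*0.336 = 0.302797 + 0.299445 = 0.602242
Of this, 0.299445 comes from 0.891204*0.336 (the poppy-seed meal=true cases).
P(poppy-seed meal | positive screen, actual drug use) = 0.299445 / 0.602242 ≈ 0.4972

P(poppy-seed meal | positive screen, actual drug use) ≈ 0.4972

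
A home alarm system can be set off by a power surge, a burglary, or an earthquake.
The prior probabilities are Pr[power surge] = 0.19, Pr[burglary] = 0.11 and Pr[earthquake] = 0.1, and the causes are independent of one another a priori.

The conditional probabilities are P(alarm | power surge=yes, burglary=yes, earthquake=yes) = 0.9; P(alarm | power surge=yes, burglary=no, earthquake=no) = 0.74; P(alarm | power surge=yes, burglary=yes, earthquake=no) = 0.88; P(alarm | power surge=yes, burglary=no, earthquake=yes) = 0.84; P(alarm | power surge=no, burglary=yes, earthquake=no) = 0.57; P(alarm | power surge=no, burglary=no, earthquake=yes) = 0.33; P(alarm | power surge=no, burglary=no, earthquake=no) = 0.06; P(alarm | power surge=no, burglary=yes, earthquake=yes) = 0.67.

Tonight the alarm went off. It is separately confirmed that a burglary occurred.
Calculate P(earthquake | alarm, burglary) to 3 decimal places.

P(earthquake | alarm, burglary) ≈ 0.112

Enumerate the 4 (power surge, earthquake) configurations and weight by the priors:
  P(alarm | burglary) = 0.57×0.81×0.9 + 0.67×0.81×0.1 + 0.88×0.19×0.9 + 0.9×0.19×0.1
        = 0.415530 + 0.054270 + 0.150480 + 0.017100 = 0.637380
The terms with earthquake present sum to 0.071370, so
  P(earthquake | alarm, burglary) = 0.071370 / 0.637380 ≈ 0.112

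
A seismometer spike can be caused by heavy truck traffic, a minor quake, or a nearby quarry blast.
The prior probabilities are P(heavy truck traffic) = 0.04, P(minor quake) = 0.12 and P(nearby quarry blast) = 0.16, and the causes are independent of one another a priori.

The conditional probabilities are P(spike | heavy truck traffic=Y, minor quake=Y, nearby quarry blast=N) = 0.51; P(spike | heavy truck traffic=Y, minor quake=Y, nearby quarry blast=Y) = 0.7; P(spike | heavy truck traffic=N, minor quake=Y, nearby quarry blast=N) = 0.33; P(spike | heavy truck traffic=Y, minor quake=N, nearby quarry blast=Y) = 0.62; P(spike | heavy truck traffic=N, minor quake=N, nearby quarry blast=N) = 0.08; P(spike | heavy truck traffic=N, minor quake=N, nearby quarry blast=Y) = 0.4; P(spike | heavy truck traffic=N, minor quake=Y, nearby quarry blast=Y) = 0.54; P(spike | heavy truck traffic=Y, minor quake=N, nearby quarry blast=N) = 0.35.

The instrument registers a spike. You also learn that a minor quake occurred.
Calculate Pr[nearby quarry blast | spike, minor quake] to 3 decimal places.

Sum P(spike|·) weighted by the priors over the 4 (heavy truck traffic, nearby quarry blast) configurations:
  P(spike | minor quake) = 0.33·0.96·0.84 + 0.54·0.96·0.16 + 0.51·0.04·0.84 + 0.7·0.04·0.16
        = 0.266112 + 0.082944 + 0.017136 + 0.004480 = 0.370672
Configurations with nearby quarry blast contribute 0.087424, so
  P(nearby quarry blast | spike, minor quake) = 0.087424 / 0.370672 ≈ 0.236

Pr[nearby quarry blast | spike, minor quake] ≈ 0.236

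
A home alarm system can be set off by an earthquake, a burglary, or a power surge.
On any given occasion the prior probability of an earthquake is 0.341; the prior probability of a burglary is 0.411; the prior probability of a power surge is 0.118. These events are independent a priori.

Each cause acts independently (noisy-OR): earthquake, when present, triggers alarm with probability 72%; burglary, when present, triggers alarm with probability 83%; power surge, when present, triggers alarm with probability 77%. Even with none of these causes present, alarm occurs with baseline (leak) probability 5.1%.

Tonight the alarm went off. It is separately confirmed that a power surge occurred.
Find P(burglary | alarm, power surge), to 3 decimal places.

P(burglary | alarm, power surge) ≈ 0.448

Under noisy-OR, P(alarm | causes) = 1 − (1−0.051)·∏(1−qᵢ) over the active causes.
P(alarm | power surge) = 0.78173*0.659*0.589 + 0.962894*0.659*0.411 + 0.938884*0.341*0.589 + 0.98961*0.341*0.411 = 0.303429 + 0.260799 + 0.188574 + 0.138695 = 0.891497
Restricting to configurations with burglary present: 0.260799 + 0.138695 = 0.399494.
P(burglary | alarm, power surge) = 0.399494 / 0.891497 ≈ 0.448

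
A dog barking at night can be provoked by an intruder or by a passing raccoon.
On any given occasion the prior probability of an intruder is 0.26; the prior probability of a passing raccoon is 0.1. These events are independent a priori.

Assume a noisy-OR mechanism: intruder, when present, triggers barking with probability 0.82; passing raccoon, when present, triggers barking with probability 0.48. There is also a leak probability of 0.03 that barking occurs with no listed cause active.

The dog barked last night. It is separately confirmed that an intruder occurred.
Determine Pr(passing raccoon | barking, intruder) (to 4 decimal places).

Under noisy-OR, P(barking | causes) = 1 − (1−0.03)·∏(1−qᵢ) over the active causes.
P(barking | intruder) = 0.8254*0.9 + 0.909208*0.1 = 0.742860 + 0.090921 = 0.833781
The passing raccoon-present share is 0.909208*0.1 = 0.090921.
Hence the posterior is 0.090921/0.833781 ≈ 0.1090.

Pr(passing raccoon | barking, intruder) ≈ 0.1090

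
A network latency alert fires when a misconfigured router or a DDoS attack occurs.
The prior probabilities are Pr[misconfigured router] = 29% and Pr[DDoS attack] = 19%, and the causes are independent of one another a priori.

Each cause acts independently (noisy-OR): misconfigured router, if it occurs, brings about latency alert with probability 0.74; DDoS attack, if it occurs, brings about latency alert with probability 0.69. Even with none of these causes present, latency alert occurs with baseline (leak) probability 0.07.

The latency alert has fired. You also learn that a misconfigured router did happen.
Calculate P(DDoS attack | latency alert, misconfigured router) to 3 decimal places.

P(DDoS attack | latency alert, misconfigured router) ≈ 0.223

Under noisy-OR, P(latency alert | causes) = 1 − (1−0.07)·∏(1−qᵢ) over the active causes.
Enumerate both values of DDoS attack and weight by the priors:
  P(latency alert | misconfigured router) = 0.7582*0.81 + 0.925042*0.19
        = 0.614142 + 0.175758 = 0.789900
Keeping only the DDoS attack-present terms gives 0.175758, so
  P(DDoS attack | latency alert, misconfigured router) = 0.175758 / 0.789900 ≈ 0.223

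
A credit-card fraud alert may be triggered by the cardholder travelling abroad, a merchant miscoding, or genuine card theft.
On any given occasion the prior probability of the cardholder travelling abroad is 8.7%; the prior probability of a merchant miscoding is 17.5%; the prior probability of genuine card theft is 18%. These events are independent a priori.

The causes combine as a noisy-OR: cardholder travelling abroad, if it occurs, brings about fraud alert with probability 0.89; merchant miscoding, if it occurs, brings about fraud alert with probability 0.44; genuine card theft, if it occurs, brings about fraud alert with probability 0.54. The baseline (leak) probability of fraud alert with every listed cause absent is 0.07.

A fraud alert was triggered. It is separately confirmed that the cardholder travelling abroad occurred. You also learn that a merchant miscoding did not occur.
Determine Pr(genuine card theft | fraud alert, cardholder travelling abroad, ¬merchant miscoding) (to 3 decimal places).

Pr(genuine card theft | fraud alert, cardholder travelling abroad, ¬merchant miscoding) ≈ 0.189

Under noisy-OR, P(fraud alert | causes) = 1 − (1−0.07)·∏(1−qᵢ) over the active causes.
Sum P(fraud alert|·) weighted by the priors over both values of genuine card theft:
  P(fraud alert | cardholder travelling abroad, ¬merchant miscoding) = 0.8977×0.82 + 0.952942×0.18
        = 0.736114 + 0.171530 = 0.907644
Configurations with genuine card theft contribute 0.171530, so
  P(genuine card theft | fraud alert, cardholder travelling abroad, ¬merchant miscoding) = 0.171530 / 0.907644 ≈ 0.189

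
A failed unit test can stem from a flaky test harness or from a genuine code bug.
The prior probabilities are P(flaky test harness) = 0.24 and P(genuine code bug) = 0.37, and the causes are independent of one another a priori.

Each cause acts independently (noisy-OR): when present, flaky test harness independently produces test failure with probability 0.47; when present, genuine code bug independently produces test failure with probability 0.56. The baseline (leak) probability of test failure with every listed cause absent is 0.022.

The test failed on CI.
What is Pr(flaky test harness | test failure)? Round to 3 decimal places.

Under noisy-OR, P(test failure | causes) = 1 − (1−0.022)·∏(1−qᵢ) over the active causes.
P(test failure) = 0.022×0.76×0.63 + 0.56968×0.76×0.37 + 0.48166×0.24×0.63 + 0.77193×0.24×0.37 = 0.010534 + 0.160194 + 0.072827 + 0.068547 = 0.312102
The flaky test harness-present share is 0.072827 + 0.068547 = 0.141374.
P(flaky test harness | test failure) = 0.141374 / 0.312102 ≈ 0.453

Pr(flaky test harness | test failure) ≈ 0.453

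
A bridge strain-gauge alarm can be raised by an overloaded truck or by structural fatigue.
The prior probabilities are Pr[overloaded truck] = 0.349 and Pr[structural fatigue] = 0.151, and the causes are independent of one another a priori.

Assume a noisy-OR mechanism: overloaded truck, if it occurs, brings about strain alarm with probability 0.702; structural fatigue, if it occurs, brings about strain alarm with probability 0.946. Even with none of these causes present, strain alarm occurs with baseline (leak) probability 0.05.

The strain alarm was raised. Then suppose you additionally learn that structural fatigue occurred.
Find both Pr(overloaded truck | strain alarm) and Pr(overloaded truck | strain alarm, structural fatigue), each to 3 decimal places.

Pr(overloaded truck | strain alarm) ≈ 0.686; Pr(overloaded truck | strain alarm, structural fatigue) ≈ 0.358

Under noisy-OR, P(strain alarm | causes) = 1 − (1−0.05)·∏(1−qᵢ) over the active causes.
P(strain alarm) = 0.05×0.651×0.849 + 0.9487×0.651×0.151 + 0.7169×0.349×0.849 + 0.984713×0.349×0.151 = 0.027635 + 0.093258 + 0.212418 + 0.051893 = 0.385204
The overloaded truck-present share is 0.212418 + 0.051893 = 0.264311.
Hence the posterior is 0.264311/0.385204 ≈ 0.686.

Now condition on the additional information:
P(strain alarm | structural fatigue) = 0.9487·0.651 + 0.984713·0.349 = 0.617604 + 0.343665 = 0.961269
The overloaded truck-present share is 0.984713·0.349 = 0.343665.
Hence the posterior is 0.343665/0.961269 ≈ 0.358.
Conditioning on structural fatigue lowers the posterior on overloaded truck: the classic explaining-away effect in a common-effect structure.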